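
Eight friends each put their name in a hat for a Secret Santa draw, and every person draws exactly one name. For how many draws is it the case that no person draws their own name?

14833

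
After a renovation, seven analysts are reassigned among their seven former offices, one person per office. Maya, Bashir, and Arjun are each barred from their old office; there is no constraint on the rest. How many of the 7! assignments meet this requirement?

3216

Inclusion-exclusion on the 3 forbidden self-matches:
Σ_{j=0}^{3} (-1)^j C(3,j)(7-j)!
= C(3,0)·7! - C(3,1)·6! + C(3,2)·5! - C(3,3)·4!
= 5040 - 2160 + 360 - 24
= 3216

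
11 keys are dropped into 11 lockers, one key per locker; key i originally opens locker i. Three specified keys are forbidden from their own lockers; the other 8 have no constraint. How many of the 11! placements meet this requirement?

Inclusion-exclusion on the 3 forbidden self-matches:
Σ_{j=0}^{3} (-1)^j C(3,j)(11-j)!
= C(3,0)·11! - C(3,1)·10! + C(3,2)·9! - C(3,3)·8!
= 39916800 - 10886400 + 1088640 - 40320
= 30078720

30078720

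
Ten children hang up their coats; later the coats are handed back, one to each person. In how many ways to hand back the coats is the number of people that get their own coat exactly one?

1334960

Choose which one of the 10 is fixed: C(10,1) = 10.
The other 9 form a derangement: !9 = 133496.
Total: 10 × 133496 = 1334960.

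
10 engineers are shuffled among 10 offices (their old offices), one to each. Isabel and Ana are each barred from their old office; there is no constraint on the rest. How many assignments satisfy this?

Let A_j be the event that the j-th constrained one is fixed. By inclusion-exclusion over the 2 events:
Σ_{j=0}^{2} (-1)^j C(2,j)(10-j)!
= C(2,0)·10! - C(2,1)·9! + C(2,2)·8!
= 3628800 - 725760 + 40320
= 2943360

2943360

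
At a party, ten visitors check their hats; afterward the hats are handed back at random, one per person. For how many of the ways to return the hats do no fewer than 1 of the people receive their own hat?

Sum C(10,i)·!(10-i) for i = 1..10:
  i=1: C(10,1)·!9 = 10·133496 = 1334960
  i=2: C(10,2)·!8 = 45·14833 = 667485
  i=3: C(10,3)·!7 = 120·1854 = 222480
  i=4: C(10,4)·!6 = 210·265 = 55650
  i=5: C(10,5)·!5 = 252·44 = 11088
  i=6: C(10,6)·!4 = 210·9 = 1890
  i=7: C(10,7)·!3 = 120·2 = 240
  i=8: C(10,8)·!2 = 45·1 = 45
  i=9: C(10,9)·!1 = 10·0 = 0
  i=10: C(10,10)·!0 = 1·1 = 1
Total = 2293839.

2293839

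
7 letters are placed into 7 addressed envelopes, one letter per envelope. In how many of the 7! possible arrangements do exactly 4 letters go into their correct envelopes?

70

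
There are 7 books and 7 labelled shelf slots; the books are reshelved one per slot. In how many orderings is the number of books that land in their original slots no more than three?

4948

Sum C(7,i)·!(7-i) for i = 0..3:
  i=0: C(7,0)·!7 = 1·1854 = 1854
  i=1: C(7,1)·!6 = 7·265 = 1855
  i=2: C(7,2)·!5 = 21·44 = 924
  i=3: C(7,3)·!4 = 35·9 = 315
Total = 4948.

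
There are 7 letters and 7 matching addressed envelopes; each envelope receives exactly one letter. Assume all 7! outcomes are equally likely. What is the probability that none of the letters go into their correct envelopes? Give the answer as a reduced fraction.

Favorable outcomes: !7 = 1854.
Total outcomes: 7! = 5040.
Probability = 1854/5040 = 103/280.

103/280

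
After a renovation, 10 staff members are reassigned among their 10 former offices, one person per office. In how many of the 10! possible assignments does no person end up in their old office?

1334961

The number of derangements of 10 is !10 = Σ_{k=0}^{10} (-1)^k·10!/k!
= 10! - 10!/1! + 10!/2! - 10!/3! + 10!/4! - 10!/5! + 10!/6! - 10!/7! + 10!/8! - 10!/9! + 10!/10!
= 3628800 - 3628800 + 1814400 - 604800 + 151200 - 30240 + 5040 - 720 + 90 - 10 + 1
= 1334961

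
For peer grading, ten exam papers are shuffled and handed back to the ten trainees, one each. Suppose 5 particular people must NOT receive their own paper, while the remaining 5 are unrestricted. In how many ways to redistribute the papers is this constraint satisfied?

Let A_j be the event that the j-th constrained one is fixed. By inclusion-exclusion over the 5 events:
Σ_{j=0}^{5} (-1)^j C(5,j)(10-j)!
= C(5,0)·10! - C(5,1)·9! + C(5,2)·8! - C(5,3)·7! + C(5,4)·6! - C(5,5)·5!
= 3628800 - 1814400 + 403200 - 50400 + 3600 - 120
= 2170680

2170680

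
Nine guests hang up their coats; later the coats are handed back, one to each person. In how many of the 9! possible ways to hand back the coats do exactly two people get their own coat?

66744

Pick the 2 fixed positions: C(9,2) = 36 ways.
The other 7 form a derangement: !7 = 1854.
Total: 36 × 1854 = 66744.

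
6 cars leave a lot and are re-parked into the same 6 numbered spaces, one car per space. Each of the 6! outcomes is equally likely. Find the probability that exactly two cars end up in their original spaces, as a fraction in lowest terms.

3/16

Favorable outcomes: C(6,2)·!4 = 15·9 = 135.
Total outcomes: 6! = 720.
Probability = 135/720 = 3/16.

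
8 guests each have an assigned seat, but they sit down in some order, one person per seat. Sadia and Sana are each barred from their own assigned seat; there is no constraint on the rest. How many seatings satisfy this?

30960

Let A_j be the event that the j-th constrained one is fixed. By inclusion-exclusion over the 2 events:
Σ_{j=0}^{2} (-1)^j C(2,j)(8-j)!
= C(2,0)·8! - C(2,1)·7! + C(2,2)·6!
= 40320 - 10080 + 720
= 30960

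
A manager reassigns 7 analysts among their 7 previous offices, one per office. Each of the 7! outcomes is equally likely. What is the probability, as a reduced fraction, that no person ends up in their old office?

Favorable outcomes: !7 = 1854.
Total outcomes: 7! = 5040.
Probability = 1854/5040 = 103/280.

103/280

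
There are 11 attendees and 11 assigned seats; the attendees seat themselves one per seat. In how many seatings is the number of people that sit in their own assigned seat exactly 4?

611820

Pick the 4 fixed positions: C(11,4) = 330 ways.
The other 7 form a derangement: !7 = 1854.
Total: 330 × 1854 = 611820.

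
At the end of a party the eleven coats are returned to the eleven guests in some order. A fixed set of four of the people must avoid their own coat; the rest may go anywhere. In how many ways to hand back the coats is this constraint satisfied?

Inclusion-exclusion on the 4 forbidden self-matches:
Σ_{j=0}^{4} (-1)^j C(4,j)(11-j)!
= C(4,0)·11! - C(4,1)·10! + C(4,2)·9! - C(4,3)·8! + C(4,4)·7!
= 39916800 - 14515200 + 2177280 - 161280 + 5040
= 27422640

27422640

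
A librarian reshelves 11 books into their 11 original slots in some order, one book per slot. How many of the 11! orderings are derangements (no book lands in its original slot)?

Recurrence: !11 = 11·!10 + (-1)^11.
!11 = 11·1334961 - 1 = 14684570

14684570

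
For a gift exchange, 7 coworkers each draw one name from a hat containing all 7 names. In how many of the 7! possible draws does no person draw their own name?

!7 is the nearest integer to 7!/e.
7! = 5040, and 5040/e ≈ 1854.11, so !7 = 1854.

1854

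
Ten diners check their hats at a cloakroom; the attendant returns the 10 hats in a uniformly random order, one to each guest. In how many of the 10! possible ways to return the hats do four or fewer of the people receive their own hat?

3615536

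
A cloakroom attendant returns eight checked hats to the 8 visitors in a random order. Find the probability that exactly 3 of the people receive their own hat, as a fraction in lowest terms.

Favorable outcomes: C(8,3)·!5 = 56·44 = 2464.
Total outcomes: 8! = 40320.
Probability = 2464/40320 = 11/180.

11/180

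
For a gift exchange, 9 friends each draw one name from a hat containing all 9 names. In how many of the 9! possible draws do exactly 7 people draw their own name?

36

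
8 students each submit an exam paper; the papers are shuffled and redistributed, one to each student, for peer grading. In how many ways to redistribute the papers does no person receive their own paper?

14833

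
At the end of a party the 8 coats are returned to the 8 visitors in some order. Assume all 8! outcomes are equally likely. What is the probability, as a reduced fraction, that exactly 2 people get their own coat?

53/288

Favorable outcomes: C(8,2)·!6 = 28·265 = 7420.
Total outcomes: 8! = 40320.
Probability = 7420/40320 = 53/288.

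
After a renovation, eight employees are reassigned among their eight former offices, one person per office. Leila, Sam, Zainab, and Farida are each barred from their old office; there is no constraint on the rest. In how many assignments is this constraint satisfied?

24024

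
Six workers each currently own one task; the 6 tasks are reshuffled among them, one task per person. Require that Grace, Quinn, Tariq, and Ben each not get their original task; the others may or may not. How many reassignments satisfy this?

Let A_j be the event that the j-th constrained one is fixed. By inclusion-exclusion over the 4 events:
Σ_{j=0}^{4} (-1)^j C(4,j)(6-j)!
= C(4,0)·6! - C(4,1)·5! + C(4,2)·4! - C(4,3)·3! + C(4,4)·2!
= 720 - 480 + 144 - 24 + 2
= 362

362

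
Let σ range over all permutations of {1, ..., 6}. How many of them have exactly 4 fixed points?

15

Pick the 4 fixed positions: C(6,4) = 15 ways.
The remaining 2 must be deranged: !2 = 1.
Total: 15 × 1 = 15.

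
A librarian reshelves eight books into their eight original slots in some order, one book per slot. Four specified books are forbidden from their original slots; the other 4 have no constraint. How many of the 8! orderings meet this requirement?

Let A_j be the event that the j-th constrained one is fixed. By inclusion-exclusion over the 4 events:
Σ_{j=0}^{4} (-1)^j C(4,j)(8-j)!
= C(4,0)·8! - C(4,1)·7! + C(4,2)·6! - C(4,3)·5! + C(4,4)·4!
= 40320 - 20160 + 4320 - 480 + 24
= 24024

24024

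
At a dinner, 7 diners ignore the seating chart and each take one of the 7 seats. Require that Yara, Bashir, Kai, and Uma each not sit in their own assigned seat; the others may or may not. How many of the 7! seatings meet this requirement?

2790

Inclusion-exclusion on the 4 forbidden self-matches:
Σ_{j=0}^{4} (-1)^j C(4,j)(7-j)!
= C(4,0)·7! - C(4,1)·6! + C(4,2)·5! - C(4,3)·4! + C(4,4)·3!
= 5040 - 2880 + 720 - 96 + 6
= 2790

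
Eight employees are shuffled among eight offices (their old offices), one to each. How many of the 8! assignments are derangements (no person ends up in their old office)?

14833

By inclusion-exclusion, !8 = Σ (-1)^k · 8!/k! for k=0..8
= 8! - 8!/1! + 8!/2! - 8!/3! + 8!/4! - 8!/5! + 8!/6! - 8!/7! + 8!/8!
= 40320 - 40320 + 20160 - 6720 + 1680 - 336 + 56 - 8 + 1
= 14833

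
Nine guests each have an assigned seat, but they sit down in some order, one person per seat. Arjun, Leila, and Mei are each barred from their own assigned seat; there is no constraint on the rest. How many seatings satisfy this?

Inclusion-exclusion on the 3 forbidden self-matches:
Σ_{j=0}^{3} (-1)^j C(3,j)(9-j)!
= C(3,0)·9! - C(3,1)·8! + C(3,2)·7! - C(3,3)·6!
= 362880 - 120960 + 15120 - 720
= 256320

256320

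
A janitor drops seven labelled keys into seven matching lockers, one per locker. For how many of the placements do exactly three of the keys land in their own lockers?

315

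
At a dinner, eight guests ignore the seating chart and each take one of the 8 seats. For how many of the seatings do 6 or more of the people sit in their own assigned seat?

29

Sum C(8,i)·!(8-i) for i = 6..8:
  i=6: C(8,6)·!2 = 28·1 = 28
  i=7: C(8,7)·!1 = 8·0 = 0
  i=8: C(8,8)·!0 = 1·1 = 1
Total = 29.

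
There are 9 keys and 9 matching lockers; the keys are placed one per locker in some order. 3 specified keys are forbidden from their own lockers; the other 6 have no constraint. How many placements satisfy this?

Inclusion-exclusion on the 3 forbidden self-matches:
Σ_{j=0}^{3} (-1)^j C(3,j)(9-j)!
= C(3,0)·9! - C(3,1)·8! + C(3,2)·7! - C(3,3)·6!
= 362880 - 120960 + 15120 - 720
= 256320

256320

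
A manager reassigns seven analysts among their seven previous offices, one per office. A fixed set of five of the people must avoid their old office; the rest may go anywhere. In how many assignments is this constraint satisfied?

Inclusion-exclusion on the 5 forbidden self-matches:
Σ_{j=0}^{5} (-1)^j C(5,j)(7-j)!
= C(5,0)·7! - C(5,1)·6! + C(5,2)·5! - C(5,3)·4! + C(5,4)·3! - C(5,5)·2!
= 5040 - 3600 + 1200 - 240 + 30 - 2
= 2428

2428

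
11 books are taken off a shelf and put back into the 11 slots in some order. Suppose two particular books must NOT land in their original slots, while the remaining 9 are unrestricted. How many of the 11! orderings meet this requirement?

33022080

Let A_j be the event that the j-th constrained one is fixed. By inclusion-exclusion over the 2 events:
Σ_{j=0}^{2} (-1)^j C(2,j)(11-j)!
= C(2,0)·11! - C(2,1)·10! + C(2,2)·9!
= 39916800 - 7257600 + 362880
= 33022080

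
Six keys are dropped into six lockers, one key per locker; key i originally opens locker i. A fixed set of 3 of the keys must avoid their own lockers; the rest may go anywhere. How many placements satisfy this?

426

Inclusion-exclusion on the 3 forbidden self-matches:
Σ_{j=0}^{3} (-1)^j C(3,j)(6-j)!
= C(3,0)·6! - C(3,1)·5! + C(3,2)·4! - C(3,3)·3!
= 720 - 360 + 72 - 6
= 426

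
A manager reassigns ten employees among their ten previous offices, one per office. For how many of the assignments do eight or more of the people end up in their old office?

46

# with exactly i fixed is C(10,i)·!(10-i); sum over i=8..10:
  i=8: C(10,8)·!2 = 45·1 = 45
  i=9: C(10,9)·!1 = 10·0 = 0
  i=10: C(10,10)·!0 = 1·1 = 1
Total = 46.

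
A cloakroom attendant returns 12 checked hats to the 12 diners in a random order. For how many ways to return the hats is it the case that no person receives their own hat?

176214841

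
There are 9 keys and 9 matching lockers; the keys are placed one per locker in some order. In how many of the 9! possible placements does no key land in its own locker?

The subfactorial !9 = [9!/e] (nearest integer).
9! = 362880, and 362880/e ≈ 133496.09, so !9 = 133496.

133496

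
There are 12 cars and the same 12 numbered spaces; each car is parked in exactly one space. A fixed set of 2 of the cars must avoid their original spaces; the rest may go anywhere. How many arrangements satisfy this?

402796800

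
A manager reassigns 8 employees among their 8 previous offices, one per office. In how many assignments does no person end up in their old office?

14833

!8 = 8! · Σ_{k=0}^{8} (-1)^k/k!
= 8! - 8!/1! + 8!/2! - 8!/3! + 8!/4! - 8!/5! + 8!/6! - 8!/7! + 8!/8!
= 40320 - 40320 + 20160 - 6720 + 1680 - 336 + 56 - 8 + 1
= 14833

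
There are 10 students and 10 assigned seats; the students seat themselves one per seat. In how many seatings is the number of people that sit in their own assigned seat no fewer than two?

958879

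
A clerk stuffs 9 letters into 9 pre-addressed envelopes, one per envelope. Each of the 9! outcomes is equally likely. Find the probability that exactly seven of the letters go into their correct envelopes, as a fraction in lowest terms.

1/10080

Favorable outcomes: C(9,7)·!2 = 36·1 = 36.
Total outcomes: 9! = 362880.
Probability = 36/362880 = 1/10080.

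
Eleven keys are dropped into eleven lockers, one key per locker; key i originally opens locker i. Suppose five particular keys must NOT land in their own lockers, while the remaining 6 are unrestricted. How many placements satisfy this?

25022880

Inclusion-exclusion on the 5 forbidden self-matches:
Σ_{j=0}^{5} (-1)^j C(5,j)(11-j)!
= C(5,0)·11! - C(5,1)·10! + C(5,2)·9! - C(5,3)·8! + C(5,4)·7! - C(5,5)·6!
= 39916800 - 18144000 + 3628800 - 403200 + 25200 - 720
= 25022880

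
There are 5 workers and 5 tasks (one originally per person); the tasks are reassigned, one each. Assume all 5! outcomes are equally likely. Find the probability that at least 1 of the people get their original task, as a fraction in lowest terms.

19/30

Favorable outcomes: Σ_{i≥1} C(5,i)·!(5-i) = 5·9 + 10·2 + 10·1 + 5·0 + 1·1 = 76.
Total outcomes: 5! = 120.
Probability = 76/120 = 19/30.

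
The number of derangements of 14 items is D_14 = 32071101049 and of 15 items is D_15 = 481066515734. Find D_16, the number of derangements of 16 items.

7697064251745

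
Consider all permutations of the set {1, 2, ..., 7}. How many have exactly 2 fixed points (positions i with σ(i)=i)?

924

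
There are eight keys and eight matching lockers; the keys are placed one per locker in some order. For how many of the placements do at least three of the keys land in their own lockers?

3235

Sum C(8,i)·!(8-i) for i = 3..8:
  i=3: C(8,3)·!5 = 56·44 = 2464
  i=4: C(8,4)·!4 = 70·9 = 630
  i=5: C(8,5)·!3 = 56·2 = 112
  i=6: C(8,6)·!2 = 28·1 = 28
  i=7: C(8,7)·!1 = 8·0 = 0
  i=8: C(8,8)·!0 = 1·1 = 1
Total = 3235.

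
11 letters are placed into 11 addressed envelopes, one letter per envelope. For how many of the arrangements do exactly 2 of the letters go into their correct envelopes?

Choose which 2 of the 11 are fixed: C(11,2) = 55.
The remaining 9 must be deranged: !9 = 133496.
Total: 55 × 133496 = 7342280.

7342280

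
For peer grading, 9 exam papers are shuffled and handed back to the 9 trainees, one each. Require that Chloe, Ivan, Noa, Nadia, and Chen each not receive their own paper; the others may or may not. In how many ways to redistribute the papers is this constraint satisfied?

205056

Let A_j be the event that the j-th constrained one is fixed. By inclusion-exclusion over the 5 events:
Σ_{j=0}^{5} (-1)^j C(5,j)(9-j)!
= C(5,0)·9! - C(5,1)·8! + C(5,2)·7! - C(5,3)·6! + C(5,4)·5! - C(5,5)·4!
= 362880 - 201600 + 50400 - 7200 + 600 - 24
= 205056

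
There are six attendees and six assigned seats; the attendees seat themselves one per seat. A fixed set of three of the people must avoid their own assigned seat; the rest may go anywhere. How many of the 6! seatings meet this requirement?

426

Let A_j be the event that the j-th constrained one is fixed. By inclusion-exclusion over the 3 events:
Σ_{j=0}^{3} (-1)^j C(3,j)(6-j)!
= C(3,0)·6! - C(3,1)·5! + C(3,2)·4! - C(3,3)·3!
= 720 - 360 + 72 - 6
= 426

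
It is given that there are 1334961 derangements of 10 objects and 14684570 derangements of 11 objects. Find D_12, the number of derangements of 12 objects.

176214841

D_12 = (12-1)·(D_11 + D_10) = 11·(14684570 + 1334961) = 11·16019531 = 176214841.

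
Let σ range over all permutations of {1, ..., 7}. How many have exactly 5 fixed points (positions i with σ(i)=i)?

21

Pick the 5 fixed positions: C(7,5) = 21 ways.
The other 2 form a derangement: !2 = 1.
Total: 21 × 1 = 21.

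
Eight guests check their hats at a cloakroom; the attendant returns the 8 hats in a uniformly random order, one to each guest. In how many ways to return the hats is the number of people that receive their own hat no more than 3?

39549

# with exactly i fixed is C(8,i)·!(8-i); sum over i=0..3:
  i=0: C(8,0)·!8 = 1·14833 = 14833
  i=1: C(8,1)·!7 = 8·1854 = 14832
  i=2: C(8,2)·!6 = 28·265 = 7420
  i=3: C(8,3)·!5 = 56·44 = 2464
Total = 39549.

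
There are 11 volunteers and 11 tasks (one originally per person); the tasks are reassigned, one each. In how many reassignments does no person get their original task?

14684570

!11 = 11! · Σ_{k=0}^{11} (-1)^k/k!
= 11! - 11!/1! + 11!/2! - 11!/3! + 11!/4! - 11!/5! + 11!/6! - 11!/7! + 11!/8! - 11!/9! + 11!/10! - 11!/11!
= 39916800 - 39916800 + 19958400 - 6652800 + 1663200 - 332640 + 55440 - 7920 + 990 - 110 + 11 - 1
= 14684570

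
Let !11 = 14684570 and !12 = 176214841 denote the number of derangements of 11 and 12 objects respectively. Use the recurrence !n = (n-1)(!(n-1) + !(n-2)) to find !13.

2290792932

!13 = (13-1)·(!12 + !11) = 12·(176214841 + 14684570) = 12·190899411 = 2290792932.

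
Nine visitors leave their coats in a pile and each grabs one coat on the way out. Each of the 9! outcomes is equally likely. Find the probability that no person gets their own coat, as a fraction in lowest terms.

16687/45360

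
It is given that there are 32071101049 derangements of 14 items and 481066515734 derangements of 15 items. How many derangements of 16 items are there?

D_16 = (16-1)·(D_15 + D_14) = 15·(481066515734 + 32071101049) = 15·513137616783 = 7697064251745.

7697064251745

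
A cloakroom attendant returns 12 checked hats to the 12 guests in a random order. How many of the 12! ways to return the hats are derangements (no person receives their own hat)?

176214841

Recurrence: !12 = 11·(!11 + !10).
!12 = 11·(14684570 + 1334961) = 11·16019531 = 176214841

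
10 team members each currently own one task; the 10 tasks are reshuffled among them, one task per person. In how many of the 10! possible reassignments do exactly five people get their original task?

Pick the 5 fixed positions: C(10,5) = 252 ways.
The other 5 form a derangement: !5 = 44.
Total: 252 × 44 = 11088.

11088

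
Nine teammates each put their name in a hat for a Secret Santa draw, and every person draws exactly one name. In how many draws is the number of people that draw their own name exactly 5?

1134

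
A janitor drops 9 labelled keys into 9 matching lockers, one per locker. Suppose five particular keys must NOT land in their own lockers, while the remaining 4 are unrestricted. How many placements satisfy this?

205056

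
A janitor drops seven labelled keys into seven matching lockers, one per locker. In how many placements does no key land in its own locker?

The number of derangements of 7 is !7 = Σ_{k=0}^{7} (-1)^k·7!/k!
= 7! - 7!/1! + 7!/2! - 7!/3! + 7!/4! - 7!/5! + 7!/6! - 7!/7!
= 5040 - 5040 + 2520 - 840 + 210 - 42 + 7 - 1
= 1854

1854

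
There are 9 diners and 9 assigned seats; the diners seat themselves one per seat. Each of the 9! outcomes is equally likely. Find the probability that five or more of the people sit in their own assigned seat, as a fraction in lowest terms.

1339/362880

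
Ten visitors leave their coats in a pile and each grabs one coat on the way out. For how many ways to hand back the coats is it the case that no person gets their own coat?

The number of derangements of 10 is !10 = Σ_{k=0}^{10} (-1)^k·10!/k!
= 10! - 10!/1! + 10!/2! - 10!/3! + 10!/4! - 10!/5! + 10!/6! - 10!/7! + 10!/8! - 10!/9! + 10!/10!
= 3628800 - 3628800 + 1814400 - 604800 + 151200 - 30240 + 5040 - 720 + 90 - 10 + 1
= 1334961

1334961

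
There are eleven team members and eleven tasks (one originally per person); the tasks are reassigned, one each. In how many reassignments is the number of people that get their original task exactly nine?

Choose which 9 of the 11 are fixed: C(11,9) = 55.
The remaining 2 must be deranged: !2 = 1.
Total: 55 × 1 = 55.

55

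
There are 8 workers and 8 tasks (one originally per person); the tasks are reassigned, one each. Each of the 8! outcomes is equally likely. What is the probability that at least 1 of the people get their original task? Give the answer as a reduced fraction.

Favorable outcomes: Σ_{i≥1} C(8,i)·!(8-i) = 8·1854 + 28·265 + 56·44 + 70·9 + 56·2 + 28·1 + 8·0 + 1·1 = 25487.
Total outcomes: 8! = 40320.
Probability = 25487/40320 = 3641/5760.

3641/5760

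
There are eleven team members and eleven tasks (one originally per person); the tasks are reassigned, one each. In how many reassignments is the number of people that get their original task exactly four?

Choose which 4 of the 11 are fixed: C(11,4) = 330.
The remaining 7 must be deranged: !7 = 1854.
Total: 330 × 1854 = 611820.

611820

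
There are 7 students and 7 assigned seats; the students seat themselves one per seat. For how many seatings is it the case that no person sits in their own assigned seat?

The subfactorial !7 = [7!/e] (nearest integer).
7! = 5040, and 5040/e ≈ 1854.11, so !7 = 1854.

1854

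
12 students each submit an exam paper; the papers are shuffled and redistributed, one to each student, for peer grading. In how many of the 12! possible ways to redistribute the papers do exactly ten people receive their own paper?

66

Pick the 10 fixed positions: C(12,10) = 66 ways.
The other 2 form a derangement: !2 = 1.
Total: 66 × 1 = 66.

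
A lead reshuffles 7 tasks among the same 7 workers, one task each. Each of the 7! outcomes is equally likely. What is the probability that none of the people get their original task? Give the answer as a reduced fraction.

103/280

Favorable outcomes: !7 = 1854.
Total outcomes: 7! = 5040.
Probability = 1854/5040 = 103/280.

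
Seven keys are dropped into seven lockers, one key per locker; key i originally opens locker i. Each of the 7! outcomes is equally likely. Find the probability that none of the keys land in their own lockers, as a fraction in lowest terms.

Favorable outcomes: !7 = 1854.
Total outcomes: 7! = 5040.
Probability = 1854/5040 = 103/280.

103/280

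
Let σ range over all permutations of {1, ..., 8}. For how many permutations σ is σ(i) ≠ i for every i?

By inclusion-exclusion, !8 = Σ (-1)^k · 8!/k! for k=0..8
= 8! - 8!/1! + 8!/2! - 8!/3! + 8!/4! - 8!/5! + 8!/6! - 8!/7! + 8!/8!
= 40320 - 40320 + 20160 - 6720 + 1680 - 336 + 56 - 8 + 1
= 14833

14833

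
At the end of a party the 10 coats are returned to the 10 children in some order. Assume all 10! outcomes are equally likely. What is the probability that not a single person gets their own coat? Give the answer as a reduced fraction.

Favorable outcomes: !10 = 1334961.
Total outcomes: 10! = 3628800.
Probability = 1334961/3628800 = 16481/44800.

16481/44800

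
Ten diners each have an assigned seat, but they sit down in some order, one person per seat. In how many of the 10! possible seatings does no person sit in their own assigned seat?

Recurrence: !10 = 10·!9 + (-1)^10.
!10 = 10·133496 + 1 = 1334961

1334961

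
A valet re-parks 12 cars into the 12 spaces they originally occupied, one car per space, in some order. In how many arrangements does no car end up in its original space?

By inclusion-exclusion, !12 = Σ (-1)^k · 12!/k! for k=0..12
= 12! - 12!/1! + 12!/2! - 12!/3! + 12!/4! - 12!/5! + 12!/6! - 12!/7! + 12!/8! - 12!/9! + 12!/10! - 12!/11! + 12!/12!
= 479001600 - 479001600 + 239500800 - 79833600 + 19958400 - 3991680 + 665280 - 95040 + 11880 - 1320 + 132 - 12 + 1
= 176214841

176214841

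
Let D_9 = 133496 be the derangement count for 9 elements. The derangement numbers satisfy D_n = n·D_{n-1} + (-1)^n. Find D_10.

D_10 = 10·133496 + 1 = 1334961.

1334961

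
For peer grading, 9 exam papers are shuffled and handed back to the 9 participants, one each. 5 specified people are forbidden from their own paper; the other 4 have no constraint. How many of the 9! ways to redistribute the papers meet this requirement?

205056

Inclusion-exclusion on the 5 forbidden self-matches:
Σ_{j=0}^{5} (-1)^j C(5,j)(9-j)!
= C(5,0)·9! - C(5,1)·8! + C(5,2)·7! - C(5,3)·6! + C(5,4)·5! - C(5,5)·4!
= 362880 - 201600 + 50400 - 7200 + 600 - 24
= 205056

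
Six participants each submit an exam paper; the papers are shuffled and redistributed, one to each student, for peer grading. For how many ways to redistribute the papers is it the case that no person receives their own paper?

!6 is the nearest integer to 6!/e.
6! = 720, and 720/e ≈ 264.87, so !6 = 265.

265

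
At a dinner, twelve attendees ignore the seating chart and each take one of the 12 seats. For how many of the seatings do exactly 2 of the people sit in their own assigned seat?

88107426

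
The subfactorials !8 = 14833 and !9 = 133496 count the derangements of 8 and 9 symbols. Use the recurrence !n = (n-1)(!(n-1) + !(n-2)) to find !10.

1334961

!10 = (10-1)·(!9 + !8) = 9·(133496 + 14833) = 9·148329 = 1334961.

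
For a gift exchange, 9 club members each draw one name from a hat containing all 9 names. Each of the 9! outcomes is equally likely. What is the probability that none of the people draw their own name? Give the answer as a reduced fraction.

16687/45360

Favorable outcomes: !9 = 133496.
Total outcomes: 9! = 362880.
Probability = 133496/362880 = 16687/45360.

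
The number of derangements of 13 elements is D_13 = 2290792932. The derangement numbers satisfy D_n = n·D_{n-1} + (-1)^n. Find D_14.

D_14 = 14·2290792932 + 1 = 32071101049.

32071101049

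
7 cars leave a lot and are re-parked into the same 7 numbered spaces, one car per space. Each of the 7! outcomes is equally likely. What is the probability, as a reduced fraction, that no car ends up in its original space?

Favorable outcomes: !7 = 1854.
Total outcomes: 7! = 5040.
Probability = 1854/5040 = 103/280.

103/280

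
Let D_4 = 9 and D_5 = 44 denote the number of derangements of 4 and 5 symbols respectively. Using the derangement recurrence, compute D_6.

D_6 = (6-1)·(D_5 + D_4) = 5·(44 + 9) = 5·53 = 265.

265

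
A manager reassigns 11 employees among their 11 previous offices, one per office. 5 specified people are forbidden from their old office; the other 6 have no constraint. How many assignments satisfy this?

25022880

Let A_j be the event that the j-th constrained one is fixed. By inclusion-exclusion over the 5 events:
Σ_{j=0}^{5} (-1)^j C(5,j)(11-j)!
= C(5,0)·11! - C(5,1)·10! + C(5,2)·9! - C(5,3)·8! + C(5,4)·7! - C(5,5)·6!
= 39916800 - 18144000 + 3628800 - 403200 + 25200 - 720
= 25022880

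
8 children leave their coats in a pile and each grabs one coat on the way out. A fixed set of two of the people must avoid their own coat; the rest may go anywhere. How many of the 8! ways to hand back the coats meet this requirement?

30960

Let A_j be the event that the j-th constrained one is fixed. By inclusion-exclusion over the 2 events:
Σ_{j=0}^{2} (-1)^j C(2,j)(8-j)!
= C(2,0)·8! - C(2,1)·7! + C(2,2)·6!
= 40320 - 10080 + 720
= 30960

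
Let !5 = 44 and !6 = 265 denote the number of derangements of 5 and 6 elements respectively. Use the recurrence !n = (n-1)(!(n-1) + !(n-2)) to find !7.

!7 = (7-1)·(!6 + !5) = 6·(265 + 44) = 6·309 = 1854.

1854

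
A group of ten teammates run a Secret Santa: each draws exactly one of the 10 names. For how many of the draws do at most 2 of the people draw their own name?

3337406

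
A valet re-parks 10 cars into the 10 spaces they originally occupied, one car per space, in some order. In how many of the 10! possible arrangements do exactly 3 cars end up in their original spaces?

Pick the 3 fixed positions: C(10,3) = 120 ways.
The other 7 form a derangement: !7 = 1854.
Total: 120 × 1854 = 222480.

222480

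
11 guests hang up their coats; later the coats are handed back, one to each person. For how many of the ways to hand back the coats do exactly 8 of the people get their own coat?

Pick the 8 fixed positions: C(11,8) = 165 ways.
The remaining 3 must be deranged: !3 = 2.
Total: 165 × 2 = 330.

330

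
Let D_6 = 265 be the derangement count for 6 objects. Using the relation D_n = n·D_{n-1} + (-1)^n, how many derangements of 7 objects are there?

1854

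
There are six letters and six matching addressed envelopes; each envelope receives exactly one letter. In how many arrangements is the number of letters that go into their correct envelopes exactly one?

264

Choose which one of the 6 is fixed: C(6,1) = 6.
The other 5 form a derangement: !5 = 44.
Total: 6 × 44 = 264.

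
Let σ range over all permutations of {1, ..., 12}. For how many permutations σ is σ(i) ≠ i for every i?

176214841

Recurrence: !12 = 12·!11 + (-1)^12.
!12 = 12·14684570 + 1 = 176214841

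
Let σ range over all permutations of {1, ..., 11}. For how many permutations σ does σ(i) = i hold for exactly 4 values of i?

611820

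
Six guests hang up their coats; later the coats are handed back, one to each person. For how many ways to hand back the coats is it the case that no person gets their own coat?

265

Recurrence: !6 = 5·(!5 + !4).
!6 = 5·(44 + 9) = 5·53 = 265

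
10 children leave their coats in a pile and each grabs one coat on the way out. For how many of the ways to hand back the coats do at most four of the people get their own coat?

3615536

Sum C(10,i)·!(10-i) for i = 0..4:
  i=0: C(10,0)·!10 = 1·1334961 = 1334961
  i=1: C(10,1)·!9 = 10·133496 = 1334960
  i=2: C(10,2)·!8 = 45·14833 = 667485
  i=3: C(10,3)·!7 = 120·1854 = 222480
  i=4: C(10,4)·!6 = 210·265 = 55650
Total = 3615536.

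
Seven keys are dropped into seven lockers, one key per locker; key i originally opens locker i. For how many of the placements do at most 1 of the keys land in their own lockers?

3709

Sum C(7,i)·!(7-i) for i = 0..1:
  i=0: C(7,0)·!7 = 1·1854 = 1854
  i=1: C(7,1)·!6 = 7·265 = 1855
Total = 3709.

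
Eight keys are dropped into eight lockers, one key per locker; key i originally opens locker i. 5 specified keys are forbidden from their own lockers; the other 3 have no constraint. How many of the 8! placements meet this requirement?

21234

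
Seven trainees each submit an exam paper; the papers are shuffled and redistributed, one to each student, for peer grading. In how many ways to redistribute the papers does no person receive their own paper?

By inclusion-exclusion, !7 = Σ (-1)^k · 7!/k! for k=0..7
= 7! - 7!/1! + 7!/2! - 7!/3! + 7!/4! - 7!/5! + 7!/6! - 7!/7!
= 5040 - 5040 + 2520 - 840 + 210 - 42 + 7 - 1
= 1854

1854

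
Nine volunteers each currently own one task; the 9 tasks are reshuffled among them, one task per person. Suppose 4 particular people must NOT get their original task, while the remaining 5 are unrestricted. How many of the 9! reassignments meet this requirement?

229080

Let A_j be the event that the j-th constrained one is fixed. By inclusion-exclusion over the 4 events:
Σ_{j=0}^{4} (-1)^j C(4,j)(9-j)!
= C(4,0)·9! - C(4,1)·8! + C(4,2)·7! - C(4,3)·6! + C(4,4)·5!
= 362880 - 161280 + 30240 - 2880 + 120
= 229080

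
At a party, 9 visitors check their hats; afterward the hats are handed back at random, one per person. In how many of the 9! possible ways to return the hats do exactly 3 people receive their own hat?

22260

Pick the 3 fixed positions: C(9,3) = 84 ways.
The other 6 form a derangement: !6 = 265.
Total: 84 × 265 = 22260.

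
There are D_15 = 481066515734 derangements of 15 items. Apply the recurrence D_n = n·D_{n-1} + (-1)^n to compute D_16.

D_16 = 16·481066515734 + 1 = 7697064251745.

7697064251745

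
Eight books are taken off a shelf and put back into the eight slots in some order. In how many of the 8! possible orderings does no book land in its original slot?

The number of derangements of 8 is !8 = Σ_{k=0}^{8} (-1)^k·8!/k!
= 8! - 8!/1! + 8!/2! - 8!/3! + 8!/4! - 8!/5! + 8!/6! - 8!/7! + 8!/8!
= 40320 - 40320 + 20160 - 6720 + 1680 - 336 + 56 - 8 + 1
= 14833

14833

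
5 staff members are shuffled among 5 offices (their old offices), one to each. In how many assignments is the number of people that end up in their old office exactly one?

Choose which one of the 5 is fixed: C(5,1) = 5.
The other 4 form a derangement: !4 = 9.
Total: 5 × 9 = 45.

45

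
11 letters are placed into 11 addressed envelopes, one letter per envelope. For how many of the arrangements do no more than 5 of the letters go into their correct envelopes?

39893116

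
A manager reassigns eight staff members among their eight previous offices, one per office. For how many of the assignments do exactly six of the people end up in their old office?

Choose which 6 of the 8 are fixed: C(8,6) = 28.
The other 2 form a derangement: !2 = 1.
Total: 28 × 1 = 28.

28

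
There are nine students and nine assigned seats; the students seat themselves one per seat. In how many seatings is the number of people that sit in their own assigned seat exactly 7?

Pick the 7 fixed positions: C(9,7) = 36 ways.
The other 2 form a derangement: !2 = 1.
Total: 36 × 1 = 36.

36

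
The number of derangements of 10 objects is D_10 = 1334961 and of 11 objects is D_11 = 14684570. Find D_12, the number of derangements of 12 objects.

176214841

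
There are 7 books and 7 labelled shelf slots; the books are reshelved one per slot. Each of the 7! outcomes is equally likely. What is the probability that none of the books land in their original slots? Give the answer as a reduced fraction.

103/280

Favorable outcomes: !7 = 1854.
Total outcomes: 7! = 5040.
Probability = 1854/5040 = 103/280.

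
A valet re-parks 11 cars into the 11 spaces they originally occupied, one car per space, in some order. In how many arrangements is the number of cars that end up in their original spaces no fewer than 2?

10547659

Sum C(11,i)·!(11-i) for i = 2..11:
  i=2: C(11,2)·!9 = 55·133496 = 7342280
  i=3: C(11,3)·!8 = 165·14833 = 2447445
  i=4: C(11,4)·!7 = 330·1854 = 611820
  i=5: C(11,5)·!6 = 462·265 = 122430
  i=6: C(11,6)·!5 = 462·44 = 20328
  i=7: C(11,7)·!4 = 330·9 = 2970
  i=8: C(11,8)·!3 = 165·2 = 330
  i=9: C(11,9)·!2 = 55·1 = 55
  i=10: C(11,10)·!1 = 11·0 = 0
  i=11: C(11,11)·!0 = 1·1 = 1
Total = 10547659.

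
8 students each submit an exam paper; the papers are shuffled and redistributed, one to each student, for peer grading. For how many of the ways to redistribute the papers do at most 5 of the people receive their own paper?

40291

# with exactly i fixed is C(8,i)·!(8-i); sum over i=0..5:
  i=0: C(8,0)·!8 = 1·14833 = 14833
  i=1: C(8,1)·!7 = 8·1854 = 14832
  i=2: C(8,2)·!6 = 28·265 = 7420
  i=3: C(8,3)·!5 = 56·44 = 2464
  i=4: C(8,4)·!4 = 70·9 = 630
  i=5: C(8,5)·!3 = 56·2 = 112
Total = 40291.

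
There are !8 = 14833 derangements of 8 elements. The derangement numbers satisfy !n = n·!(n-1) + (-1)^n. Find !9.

!9 = 9·14833 - 1 = 133496.

133496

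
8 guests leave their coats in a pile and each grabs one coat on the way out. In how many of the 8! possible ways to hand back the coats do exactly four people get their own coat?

630

Pick the 4 fixed positions: C(8,4) = 70 ways.
The remaining 4 must be deranged: !4 = 9.
Total: 70 × 9 = 630.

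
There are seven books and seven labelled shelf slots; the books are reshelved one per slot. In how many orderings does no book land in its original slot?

The subfactorial !7 = [7!/e] (nearest integer).
7! = 5040, and 5040/e ≈ 1854.11, so !7 = 1854.

1854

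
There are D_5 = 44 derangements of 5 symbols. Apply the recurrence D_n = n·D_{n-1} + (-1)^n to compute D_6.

265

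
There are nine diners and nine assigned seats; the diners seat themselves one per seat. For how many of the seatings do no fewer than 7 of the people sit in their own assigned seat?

37

Sum C(9,i)·!(9-i) for i = 7..9:
  i=7: C(9,7)·!2 = 36·1 = 36
  i=8: C(9,8)·!1 = 9·0 = 0
  i=9: C(9,9)·!0 = 1·1 = 1
Total = 37.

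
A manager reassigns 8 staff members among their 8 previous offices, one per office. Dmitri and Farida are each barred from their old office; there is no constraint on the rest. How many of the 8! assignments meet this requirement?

30960

Inclusion-exclusion on the 2 forbidden self-matches:
Σ_{j=0}^{2} (-1)^j C(2,j)(8-j)!
= C(2,0)·8! - C(2,1)·7! + C(2,2)·6!
= 40320 - 10080 + 720
= 30960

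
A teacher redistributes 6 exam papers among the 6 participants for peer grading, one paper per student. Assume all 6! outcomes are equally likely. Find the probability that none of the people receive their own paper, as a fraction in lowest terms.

53/144

Favorable outcomes: !6 = 265.
Total outcomes: 6! = 720.
Probability = 265/720 = 53/144.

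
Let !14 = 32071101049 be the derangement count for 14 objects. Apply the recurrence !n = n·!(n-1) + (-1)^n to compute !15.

481066515734

!15 = 15·32071101049 - 1 = 481066515734.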